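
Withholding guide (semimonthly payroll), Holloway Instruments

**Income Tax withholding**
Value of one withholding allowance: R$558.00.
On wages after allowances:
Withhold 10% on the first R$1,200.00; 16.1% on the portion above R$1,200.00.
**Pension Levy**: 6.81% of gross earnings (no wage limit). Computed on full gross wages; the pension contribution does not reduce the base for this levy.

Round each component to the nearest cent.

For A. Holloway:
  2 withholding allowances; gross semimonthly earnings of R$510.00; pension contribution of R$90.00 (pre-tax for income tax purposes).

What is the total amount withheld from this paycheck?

R$34.73

Income Tax: taxable = R$510.00 − R$90.00 − 2×R$558.00 = R$-696.00
  Taxable ≤ 0 → R$0.00
Pension Levy: 6.81% × R$510.00 = R$34.73
Total: R$0.00 + R$34.73 = R$34.73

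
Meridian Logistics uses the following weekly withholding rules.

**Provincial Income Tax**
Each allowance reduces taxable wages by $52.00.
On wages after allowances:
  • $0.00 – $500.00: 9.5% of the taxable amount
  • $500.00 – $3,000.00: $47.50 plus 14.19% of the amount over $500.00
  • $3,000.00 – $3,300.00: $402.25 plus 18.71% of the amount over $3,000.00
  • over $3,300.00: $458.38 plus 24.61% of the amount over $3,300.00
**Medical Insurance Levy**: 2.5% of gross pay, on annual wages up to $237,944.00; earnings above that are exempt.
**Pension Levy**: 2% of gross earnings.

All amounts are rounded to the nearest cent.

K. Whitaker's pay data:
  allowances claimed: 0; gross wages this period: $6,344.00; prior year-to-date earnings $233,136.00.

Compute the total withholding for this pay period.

Provincial Income Tax: taxable = $6,344.00
  $458.38 + 24.61% × ($6,344.00 − $3,300.00) = $458.38 + 24.61% × $3,044.00 = $1,207.51
Medical Insurance Levy: cap $237,944.00 − YTD $233,136.00 = $4,808.00 subject; 2.5% × $4,808.00 = $120.20
Pension Levy: 2% × $6,344.00 = $126.88
Total: $1,207.51 + $120.20 + $126.88 = $1,454.59

$1,454.59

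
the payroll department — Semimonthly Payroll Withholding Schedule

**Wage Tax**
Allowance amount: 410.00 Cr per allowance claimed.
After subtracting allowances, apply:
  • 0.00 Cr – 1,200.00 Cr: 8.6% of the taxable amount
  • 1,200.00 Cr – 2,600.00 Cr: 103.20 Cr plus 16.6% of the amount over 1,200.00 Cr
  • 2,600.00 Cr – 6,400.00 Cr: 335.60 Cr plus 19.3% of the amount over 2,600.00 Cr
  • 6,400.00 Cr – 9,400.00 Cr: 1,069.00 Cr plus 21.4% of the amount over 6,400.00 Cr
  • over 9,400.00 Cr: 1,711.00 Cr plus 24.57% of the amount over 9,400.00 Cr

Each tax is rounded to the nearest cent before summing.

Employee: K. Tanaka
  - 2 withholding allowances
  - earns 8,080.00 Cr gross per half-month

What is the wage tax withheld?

Wage Tax: taxable = 8,080.00 Cr − 2×410.00 Cr = 7,260.00 Cr
  1,069.00 Cr + 21.4% × (7,260.00 Cr − 6,400.00 Cr) = 1,069.00 Cr + 21.4% × 860.00 Cr = 1,253.04 Cr

1,253.04 Cr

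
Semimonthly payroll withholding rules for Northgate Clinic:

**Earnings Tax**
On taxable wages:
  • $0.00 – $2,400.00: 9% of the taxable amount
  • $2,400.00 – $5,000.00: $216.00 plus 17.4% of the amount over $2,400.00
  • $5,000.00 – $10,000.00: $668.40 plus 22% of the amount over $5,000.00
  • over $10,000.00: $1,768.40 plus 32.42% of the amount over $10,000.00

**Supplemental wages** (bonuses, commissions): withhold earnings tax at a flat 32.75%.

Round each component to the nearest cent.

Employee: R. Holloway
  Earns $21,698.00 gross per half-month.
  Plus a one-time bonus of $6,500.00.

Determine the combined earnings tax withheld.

$7,689.64

Earnings Tax: taxable = $21,698.00
  $1,768.40 + 32.42% × ($21,698.00 − $10,000.00) = $1,768.40 + 32.42% × $11,698.00 = $5,560.89
Supplemental (32.75% flat on bonus): 32.75% × $6,500.00 = $2,128.75
Total earnings tax: $5,560.89 + $2,128.75 = $7,689.64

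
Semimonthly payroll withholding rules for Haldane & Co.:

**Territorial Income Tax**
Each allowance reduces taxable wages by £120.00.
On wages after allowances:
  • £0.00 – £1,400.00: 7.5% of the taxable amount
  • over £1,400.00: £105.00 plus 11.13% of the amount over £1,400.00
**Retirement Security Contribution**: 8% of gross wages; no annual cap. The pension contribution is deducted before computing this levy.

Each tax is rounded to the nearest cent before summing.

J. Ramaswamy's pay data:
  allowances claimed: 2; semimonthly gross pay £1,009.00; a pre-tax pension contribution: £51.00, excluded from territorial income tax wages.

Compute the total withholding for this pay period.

£130.49

Territorial Income Tax: taxable = £1,009.00 − £51.00 − 2×£120.00 = £718.00
  7.5% × £718.00 = £53.85
Retirement Security Contribution: 8% × £958.00 = £76.64
Total: £53.85 + £76.64 = £130.49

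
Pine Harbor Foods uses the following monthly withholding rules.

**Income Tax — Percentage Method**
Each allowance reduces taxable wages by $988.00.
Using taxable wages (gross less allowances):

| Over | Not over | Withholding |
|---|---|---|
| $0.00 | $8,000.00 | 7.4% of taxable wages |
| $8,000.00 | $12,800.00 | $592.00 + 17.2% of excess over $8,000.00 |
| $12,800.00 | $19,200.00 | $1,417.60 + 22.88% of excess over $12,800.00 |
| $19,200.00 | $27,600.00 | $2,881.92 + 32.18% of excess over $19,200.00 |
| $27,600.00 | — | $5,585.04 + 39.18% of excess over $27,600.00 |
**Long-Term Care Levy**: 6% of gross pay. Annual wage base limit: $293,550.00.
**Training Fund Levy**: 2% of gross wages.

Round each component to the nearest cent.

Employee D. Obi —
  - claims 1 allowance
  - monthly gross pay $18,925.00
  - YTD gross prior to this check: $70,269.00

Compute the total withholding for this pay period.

Income Tax: taxable = $18,925.00 − 1×$988.00 = $17,937.00
  $1,417.60 + 22.88% × ($17,937.00 − $12,800.00) = $1,417.60 + 22.88% × $5,137.00 = $2,592.95
Long-Term Care Levy: 6% × $18,925.00 = $1,135.50
Training Fund Levy: 2% × $18,925.00 = $378.50
Total: $2,592.95 + $1,135.50 + $378.50 = $4,106.95

$4,106.95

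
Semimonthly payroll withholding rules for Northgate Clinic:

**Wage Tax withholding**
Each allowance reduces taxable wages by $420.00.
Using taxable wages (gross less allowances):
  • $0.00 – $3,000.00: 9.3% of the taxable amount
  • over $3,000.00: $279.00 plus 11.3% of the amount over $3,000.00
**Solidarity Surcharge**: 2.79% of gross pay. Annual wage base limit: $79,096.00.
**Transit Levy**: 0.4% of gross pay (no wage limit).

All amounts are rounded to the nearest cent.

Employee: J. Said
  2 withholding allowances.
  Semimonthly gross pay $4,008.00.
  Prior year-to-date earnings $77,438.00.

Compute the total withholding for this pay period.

$360.27

Wage Tax: taxable = $4,008.00 − 2×$420.00 = $3,168.00
  $279.00 + 11.3% × ($3,168.00 − $3,000.00) = $279.00 + 11.3% × $168.00 = $297.98
Solidarity Surcharge: cap $79,096.00 − YTD $77,438.00 = $1,658.00 subject; 2.79% × $1,658.00 = $46.26
Transit Levy: 0.4% × $4,008.00 = $16.03
Total: $297.98 + $46.26 + $16.03 = $360.27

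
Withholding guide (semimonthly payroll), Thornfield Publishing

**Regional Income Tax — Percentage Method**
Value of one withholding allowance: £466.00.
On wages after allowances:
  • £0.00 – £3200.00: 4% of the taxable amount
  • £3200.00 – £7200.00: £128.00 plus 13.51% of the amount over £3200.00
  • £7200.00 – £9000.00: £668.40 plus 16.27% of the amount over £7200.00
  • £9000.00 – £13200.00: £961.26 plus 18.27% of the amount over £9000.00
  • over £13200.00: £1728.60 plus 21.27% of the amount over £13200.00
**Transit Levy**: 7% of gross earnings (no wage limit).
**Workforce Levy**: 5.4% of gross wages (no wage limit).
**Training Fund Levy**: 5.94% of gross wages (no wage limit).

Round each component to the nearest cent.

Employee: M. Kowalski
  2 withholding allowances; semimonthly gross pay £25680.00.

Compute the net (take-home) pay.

Regional Income Tax: taxable = £25680.00 − 2×£466.00 = £24748.00
  £1728.60 + 21.27% × (£24748.00 − £13200.00) = £1728.60 + 21.27% × £11548.00 = £4184.86
Transit Levy: 7% × £25680.00 = £1797.60
Workforce Levy: 5.4% × £25680.00 = £1386.72
Training Fund Levy: 5.94% × £25680.00 = £1525.39
Total withheld: £4184.86 + £1797.60 + £1386.72 + £1525.39 = £8894.57
Net pay: £25680.00 − £8894.57 = £16785.43

£16785.43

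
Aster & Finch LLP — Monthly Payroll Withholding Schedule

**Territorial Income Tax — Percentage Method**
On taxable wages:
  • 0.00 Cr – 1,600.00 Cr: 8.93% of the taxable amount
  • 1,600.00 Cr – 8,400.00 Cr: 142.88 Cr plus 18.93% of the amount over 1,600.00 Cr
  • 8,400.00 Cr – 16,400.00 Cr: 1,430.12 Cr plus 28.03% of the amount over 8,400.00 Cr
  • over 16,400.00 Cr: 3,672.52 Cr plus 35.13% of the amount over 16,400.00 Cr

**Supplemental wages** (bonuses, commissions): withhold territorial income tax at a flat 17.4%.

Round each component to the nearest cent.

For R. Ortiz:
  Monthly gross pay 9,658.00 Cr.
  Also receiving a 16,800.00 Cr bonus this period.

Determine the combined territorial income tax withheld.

Territorial Income Tax: taxable = 9,658.00 Cr
  1,430.12 Cr + 28.03% × (9,658.00 Cr − 8,400.00 Cr) = 1,430.12 Cr + 28.03% × 1,258.00 Cr = 1,782.74 Cr
Supplemental (17.4% flat on bonus): 17.4% × 16,800.00 Cr = 2,923.20 Cr
Total territorial income tax: 1,782.74 Cr + 2,923.20 Cr = 4,705.94 Cr

4,705.94 Cr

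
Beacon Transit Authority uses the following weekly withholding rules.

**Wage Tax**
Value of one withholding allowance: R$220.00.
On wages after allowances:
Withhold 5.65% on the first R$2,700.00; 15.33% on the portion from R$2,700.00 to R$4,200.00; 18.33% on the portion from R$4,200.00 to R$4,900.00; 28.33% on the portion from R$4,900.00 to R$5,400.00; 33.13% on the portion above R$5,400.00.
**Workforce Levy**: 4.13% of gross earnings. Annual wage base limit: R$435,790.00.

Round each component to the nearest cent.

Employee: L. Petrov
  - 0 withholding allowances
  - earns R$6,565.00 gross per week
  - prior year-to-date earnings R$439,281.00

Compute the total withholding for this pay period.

Wage Tax: taxable = R$6,565.00
  R$652.46 + 33.13% × (R$6,565.00 − R$5,400.00) = R$652.46 + 33.13% × R$1,165.00 = R$1,038.42
Workforce Levy: YTD R$439,281.00 ≥ cap R$435,790.00 → R$0.00
Total: R$1,038.42 + R$0.00 = R$1,038.42

R$1,038.42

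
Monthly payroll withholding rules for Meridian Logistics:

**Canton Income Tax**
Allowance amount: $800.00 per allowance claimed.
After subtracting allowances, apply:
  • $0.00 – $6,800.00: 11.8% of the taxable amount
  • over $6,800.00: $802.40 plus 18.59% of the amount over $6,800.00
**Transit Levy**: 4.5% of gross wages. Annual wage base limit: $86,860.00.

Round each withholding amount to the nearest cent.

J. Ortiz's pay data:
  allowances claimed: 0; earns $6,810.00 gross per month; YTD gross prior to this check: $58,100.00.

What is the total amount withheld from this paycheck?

Canton Income Tax: taxable = $6,810.00
  $802.40 + 18.59% × ($6,810.00 − $6,800.00) = $802.40 + 18.59% × $10.00 = $804.26
Transit Levy: 4.5% × $6,810.00 = $306.45
Total: $804.26 + $306.45 = $1,110.71

$1,110.71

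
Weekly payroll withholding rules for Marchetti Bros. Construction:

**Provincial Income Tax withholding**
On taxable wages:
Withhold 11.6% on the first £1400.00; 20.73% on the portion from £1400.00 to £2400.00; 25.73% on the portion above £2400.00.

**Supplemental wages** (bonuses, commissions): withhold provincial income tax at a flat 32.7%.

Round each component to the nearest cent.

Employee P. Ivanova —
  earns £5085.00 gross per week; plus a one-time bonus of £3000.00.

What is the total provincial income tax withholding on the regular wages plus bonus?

Provincial Income Tax: taxable = £5085.00
  £369.70 + 25.73% × (£5085.00 − £2400.00) = £369.70 + 25.73% × £2685.00 = £1060.55
Supplemental (32.7% flat on bonus): 32.7% × £3000.00 = £981.00
Total provincial income tax: £1060.55 + £981.00 = £2041.55

£2041.55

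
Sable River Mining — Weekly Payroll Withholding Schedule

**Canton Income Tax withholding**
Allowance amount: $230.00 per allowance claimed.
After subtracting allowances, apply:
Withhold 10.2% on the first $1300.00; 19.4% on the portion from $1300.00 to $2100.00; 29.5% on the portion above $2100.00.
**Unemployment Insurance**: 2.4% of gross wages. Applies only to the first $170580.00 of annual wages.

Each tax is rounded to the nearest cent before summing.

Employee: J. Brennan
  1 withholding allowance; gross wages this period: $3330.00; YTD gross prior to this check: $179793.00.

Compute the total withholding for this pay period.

$582.80

Canton Income Tax: taxable = $3330.00 − 1×$230.00 = $3100.00
  $287.80 + 29.5% × ($3100.00 − $2100.00) = $287.80 + 29.5% × $1000.00 = $582.80
Unemployment Insurance: YTD $179793.00 ≥ cap $170580.00 → $0.00
Total: $582.80 + $0.00 = $582.80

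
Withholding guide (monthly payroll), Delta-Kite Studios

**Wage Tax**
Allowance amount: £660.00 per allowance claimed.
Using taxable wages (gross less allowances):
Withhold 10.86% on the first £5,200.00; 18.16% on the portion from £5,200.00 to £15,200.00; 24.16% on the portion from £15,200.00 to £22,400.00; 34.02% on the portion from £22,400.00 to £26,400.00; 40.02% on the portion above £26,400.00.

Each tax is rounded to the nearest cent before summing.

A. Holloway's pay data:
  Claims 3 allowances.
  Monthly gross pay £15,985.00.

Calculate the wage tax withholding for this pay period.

£2,163.71

Wage Tax: taxable = £15,985.00 − 3×£660.00 = £14,005.00
  £564.72 + 18.16% × (£14,005.00 − £5,200.00) = £564.72 + 18.16% × £8,805.00 = £2,163.71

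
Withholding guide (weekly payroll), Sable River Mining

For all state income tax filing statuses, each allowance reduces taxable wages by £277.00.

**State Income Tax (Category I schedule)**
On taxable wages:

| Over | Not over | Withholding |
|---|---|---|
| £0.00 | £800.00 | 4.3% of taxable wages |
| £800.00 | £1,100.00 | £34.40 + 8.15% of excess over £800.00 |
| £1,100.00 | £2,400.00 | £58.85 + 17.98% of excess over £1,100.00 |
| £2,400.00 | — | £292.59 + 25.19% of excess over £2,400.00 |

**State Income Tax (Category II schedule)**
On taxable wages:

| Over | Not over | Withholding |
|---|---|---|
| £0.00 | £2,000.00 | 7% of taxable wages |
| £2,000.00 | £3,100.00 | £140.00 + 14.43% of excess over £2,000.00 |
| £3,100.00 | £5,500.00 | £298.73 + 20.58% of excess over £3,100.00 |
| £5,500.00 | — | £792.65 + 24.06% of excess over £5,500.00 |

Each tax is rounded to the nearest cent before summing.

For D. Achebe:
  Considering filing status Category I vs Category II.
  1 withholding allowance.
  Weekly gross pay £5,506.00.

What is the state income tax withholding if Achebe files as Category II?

£736.88

State Income Tax (Category II): taxable = £5,506.00 − 1×£277.00 = £5,229.00
  £298.73 + 20.58% × (£5,229.00 − £3,100.00) = £298.73 + 20.58% × £2,129.00 = £736.88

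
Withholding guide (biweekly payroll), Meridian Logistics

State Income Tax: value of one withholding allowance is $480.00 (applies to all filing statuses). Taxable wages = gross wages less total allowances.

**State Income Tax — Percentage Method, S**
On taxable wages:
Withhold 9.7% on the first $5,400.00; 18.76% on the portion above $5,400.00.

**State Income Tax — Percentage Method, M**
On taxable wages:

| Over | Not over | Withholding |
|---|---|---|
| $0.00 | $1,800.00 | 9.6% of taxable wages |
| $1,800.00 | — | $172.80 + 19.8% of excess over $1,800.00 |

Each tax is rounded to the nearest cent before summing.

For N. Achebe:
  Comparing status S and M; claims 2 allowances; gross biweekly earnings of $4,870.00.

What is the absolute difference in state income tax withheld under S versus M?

State Income Tax (S): taxable = $4,870.00 − 2×$480.00 = $3,910.00
  9.7% × $3,910.00 = $379.27
State Income Tax (M): taxable = $4,870.00 − 2×$480.00 = $3,910.00
  $172.80 + 19.8% × ($3,910.00 − $1,800.00) = $172.80 + 19.8% × $2,110.00 = $590.58
Difference: |$379.27 − $590.58| = $211.31 (higher under M)

$211.31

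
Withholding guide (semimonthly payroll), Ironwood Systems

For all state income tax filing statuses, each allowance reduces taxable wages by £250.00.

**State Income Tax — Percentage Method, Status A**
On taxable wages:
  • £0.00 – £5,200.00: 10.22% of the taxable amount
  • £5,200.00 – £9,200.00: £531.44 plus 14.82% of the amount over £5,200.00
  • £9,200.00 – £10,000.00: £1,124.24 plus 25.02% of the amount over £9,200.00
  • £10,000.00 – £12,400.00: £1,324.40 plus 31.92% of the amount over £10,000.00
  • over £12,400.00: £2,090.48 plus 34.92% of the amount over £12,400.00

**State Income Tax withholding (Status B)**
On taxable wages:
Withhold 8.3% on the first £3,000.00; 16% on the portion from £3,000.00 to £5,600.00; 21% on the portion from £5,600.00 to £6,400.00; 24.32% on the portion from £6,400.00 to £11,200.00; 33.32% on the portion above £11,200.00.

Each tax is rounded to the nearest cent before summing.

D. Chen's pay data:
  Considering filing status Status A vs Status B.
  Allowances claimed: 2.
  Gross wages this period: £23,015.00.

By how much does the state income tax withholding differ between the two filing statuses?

State Income Tax (Status A): taxable = £23,015.00 − 2×£250.00 = £22,515.00
  £2,090.48 + 34.92% × (£22,515.00 − £12,400.00) = £2,090.48 + 34.92% × £10,115.00 = £5,622.64
State Income Tax (Status B): taxable = £23,015.00 − 2×£250.00 = £22,515.00
  £2,000.36 + 33.32% × (£22,515.00 − £11,200.00) = £2,000.36 + 33.32% × £11,315.00 = £5,770.52
Difference: |£5,622.64 − £5,770.52| = £147.88 (higher under Status B)

£147.88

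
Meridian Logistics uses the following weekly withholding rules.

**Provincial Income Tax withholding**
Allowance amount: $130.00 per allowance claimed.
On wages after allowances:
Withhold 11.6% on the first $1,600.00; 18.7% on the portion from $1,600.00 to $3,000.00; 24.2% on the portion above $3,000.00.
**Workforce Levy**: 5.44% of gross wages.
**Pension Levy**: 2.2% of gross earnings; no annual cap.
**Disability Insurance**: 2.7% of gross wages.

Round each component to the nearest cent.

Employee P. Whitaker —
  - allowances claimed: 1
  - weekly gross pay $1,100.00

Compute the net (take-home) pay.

Provincial Income Tax: taxable = $1,100.00 − 1×$130.00 = $970.00
  11.6% × $970.00 = $112.52
Workforce Levy: 5.44% × $1,100.00 = $59.84
Pension Levy: 2.2% × $1,100.00 = $24.20
Disability Insurance: 2.7% × $1,100.00 = $29.70
Total withheld: $112.52 + $59.84 + $24.20 + $29.70 = $226.26
Net pay: $1,100.00 − $226.26 = $873.74

$873.74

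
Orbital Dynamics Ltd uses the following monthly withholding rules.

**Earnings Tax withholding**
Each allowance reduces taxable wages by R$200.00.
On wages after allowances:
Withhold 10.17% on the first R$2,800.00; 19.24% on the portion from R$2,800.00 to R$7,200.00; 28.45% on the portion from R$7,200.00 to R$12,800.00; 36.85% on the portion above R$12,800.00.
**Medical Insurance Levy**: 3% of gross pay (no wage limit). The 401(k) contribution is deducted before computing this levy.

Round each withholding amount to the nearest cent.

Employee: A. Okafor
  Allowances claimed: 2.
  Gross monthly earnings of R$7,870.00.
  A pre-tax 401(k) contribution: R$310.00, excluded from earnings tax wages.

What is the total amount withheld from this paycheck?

R$1,350.42

Earnings Tax: taxable = R$7,870.00 − R$310.00 − 2×R$200.00 = R$7,160.00
  R$284.76 + 19.24% × (R$7,160.00 − R$2,800.00) = R$284.76 + 19.24% × R$4,360.00 = R$1,123.62
Medical Insurance Levy: 3% × R$7,560.00 = R$226.80
Total: R$1,123.62 + R$226.80 = R$1,350.42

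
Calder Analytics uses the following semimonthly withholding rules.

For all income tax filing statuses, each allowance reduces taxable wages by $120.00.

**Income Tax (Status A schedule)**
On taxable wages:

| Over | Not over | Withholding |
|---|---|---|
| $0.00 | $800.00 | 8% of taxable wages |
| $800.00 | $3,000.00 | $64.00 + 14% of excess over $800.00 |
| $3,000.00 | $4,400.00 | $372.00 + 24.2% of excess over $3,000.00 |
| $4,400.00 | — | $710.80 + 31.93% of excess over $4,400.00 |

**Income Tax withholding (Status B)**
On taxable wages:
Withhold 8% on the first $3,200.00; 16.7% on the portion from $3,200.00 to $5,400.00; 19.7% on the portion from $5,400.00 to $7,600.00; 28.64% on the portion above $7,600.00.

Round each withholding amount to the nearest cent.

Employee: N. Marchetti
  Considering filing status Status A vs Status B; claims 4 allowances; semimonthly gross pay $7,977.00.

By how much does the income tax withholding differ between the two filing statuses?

$663.16

Income Tax (Status A): taxable = $7,977.00 − 4×$120.00 = $7,497.00
  $710.80 + 31.93% × ($7,497.00 − $4,400.00) = $710.80 + 31.93% × $3,097.00 = $1,699.67
Income Tax (Status B): taxable = $7,977.00 − 4×$120.00 = $7,497.00
  $623.40 + 19.7% × ($7,497.00 − $5,400.00) = $623.40 + 19.7% × $2,097.00 = $1,036.51
Difference: |$1,699.67 − $1,036.51| = $663.16 (higher under Status A)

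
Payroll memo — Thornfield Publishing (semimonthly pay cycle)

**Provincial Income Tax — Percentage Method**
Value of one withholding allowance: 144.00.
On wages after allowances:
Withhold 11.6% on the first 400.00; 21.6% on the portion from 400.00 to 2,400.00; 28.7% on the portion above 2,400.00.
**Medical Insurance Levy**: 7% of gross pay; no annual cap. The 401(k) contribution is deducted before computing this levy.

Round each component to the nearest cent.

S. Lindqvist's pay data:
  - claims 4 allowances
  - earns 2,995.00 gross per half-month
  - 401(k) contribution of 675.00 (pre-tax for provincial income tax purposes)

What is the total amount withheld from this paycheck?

499.10

Provincial Income Tax: taxable = 2,995.00 − 675.00 − 4×144.00 = 1,744.00
  46.40 + 21.6% × (1,744.00 − 400.00) = 46.40 + 21.6% × 1,344.00 = 336.70
Medical Insurance Levy: 7% × 2,320.00 = 162.40
Total: 336.70 + 162.40 = 499.10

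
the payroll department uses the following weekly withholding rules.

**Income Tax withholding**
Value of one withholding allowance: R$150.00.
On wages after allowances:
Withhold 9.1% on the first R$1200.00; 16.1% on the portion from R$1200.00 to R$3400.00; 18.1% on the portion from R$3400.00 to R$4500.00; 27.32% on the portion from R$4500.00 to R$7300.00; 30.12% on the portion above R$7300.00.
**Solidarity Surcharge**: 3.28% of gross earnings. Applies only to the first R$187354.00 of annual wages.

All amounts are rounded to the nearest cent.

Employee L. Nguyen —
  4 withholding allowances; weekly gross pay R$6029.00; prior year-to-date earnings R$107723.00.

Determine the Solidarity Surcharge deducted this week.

R$197.75

Solidarity Surcharge: 3.28% × R$6029.00 = R$197.75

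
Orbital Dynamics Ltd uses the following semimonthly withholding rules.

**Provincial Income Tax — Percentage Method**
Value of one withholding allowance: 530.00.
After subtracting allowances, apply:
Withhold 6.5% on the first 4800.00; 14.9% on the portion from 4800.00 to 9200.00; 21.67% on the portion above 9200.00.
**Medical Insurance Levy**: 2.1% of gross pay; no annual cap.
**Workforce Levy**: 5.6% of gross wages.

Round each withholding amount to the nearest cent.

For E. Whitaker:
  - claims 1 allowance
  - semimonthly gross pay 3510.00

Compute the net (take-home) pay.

3046.03

Provincial Income Tax: taxable = 3510.00 − 1×530.00 = 2980.00
  6.5% × 2980.00 = 193.70
Medical Insurance Levy: 2.1% × 3510.00 = 73.71
Workforce Levy: 5.6% × 3510.00 = 196.56
Total withheld: 193.70 + 73.71 + 196.56 = 463.97
Net pay: 3510.00 − 463.97 = 3046.03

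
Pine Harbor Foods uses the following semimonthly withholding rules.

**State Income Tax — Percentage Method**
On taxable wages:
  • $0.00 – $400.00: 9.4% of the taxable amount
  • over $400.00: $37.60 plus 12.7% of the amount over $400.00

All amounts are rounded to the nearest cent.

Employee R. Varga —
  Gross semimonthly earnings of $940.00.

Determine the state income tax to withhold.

State Income Tax: taxable = $940.00
  $37.60 + 12.7% × ($940.00 − $400.00) = $37.60 + 12.7% × $540.00 = $106.18

$106.18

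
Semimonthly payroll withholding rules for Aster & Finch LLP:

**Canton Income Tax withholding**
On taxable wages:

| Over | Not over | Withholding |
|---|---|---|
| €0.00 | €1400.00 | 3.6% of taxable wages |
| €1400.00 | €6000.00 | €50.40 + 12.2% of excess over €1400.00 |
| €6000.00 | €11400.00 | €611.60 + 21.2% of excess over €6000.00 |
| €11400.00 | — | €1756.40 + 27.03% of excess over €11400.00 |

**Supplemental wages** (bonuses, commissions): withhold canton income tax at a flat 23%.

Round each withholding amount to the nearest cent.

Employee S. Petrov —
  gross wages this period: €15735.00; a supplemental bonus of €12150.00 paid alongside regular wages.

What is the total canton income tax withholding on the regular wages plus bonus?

Canton Income Tax: taxable = €15735.00
  €1756.40 + 27.03% × (€15735.00 − €11400.00) = €1756.40 + 27.03% × €4335.00 = €2928.15
Supplemental (23% flat on bonus): 23% × €12150.00 = €2794.50
Total canton income tax: €2928.15 + €2794.50 = €5722.65

€5722.65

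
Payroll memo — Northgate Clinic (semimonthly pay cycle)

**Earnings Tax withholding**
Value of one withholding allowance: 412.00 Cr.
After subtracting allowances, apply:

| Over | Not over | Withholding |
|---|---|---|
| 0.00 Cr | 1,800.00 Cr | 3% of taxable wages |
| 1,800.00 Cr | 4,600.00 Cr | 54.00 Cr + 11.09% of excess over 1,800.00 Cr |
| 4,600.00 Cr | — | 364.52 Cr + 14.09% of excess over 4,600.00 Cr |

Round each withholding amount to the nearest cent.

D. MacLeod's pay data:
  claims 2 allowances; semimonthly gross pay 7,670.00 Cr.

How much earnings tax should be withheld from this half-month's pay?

Earnings Tax: taxable = 7,670.00 Cr − 2×412.00 Cr = 6,846.00 Cr
  364.52 Cr + 14.09% × (6,846.00 Cr − 4,600.00 Cr) = 364.52 Cr + 14.09% × 2,246.00 Cr = 680.98 Cr

680.98 Cr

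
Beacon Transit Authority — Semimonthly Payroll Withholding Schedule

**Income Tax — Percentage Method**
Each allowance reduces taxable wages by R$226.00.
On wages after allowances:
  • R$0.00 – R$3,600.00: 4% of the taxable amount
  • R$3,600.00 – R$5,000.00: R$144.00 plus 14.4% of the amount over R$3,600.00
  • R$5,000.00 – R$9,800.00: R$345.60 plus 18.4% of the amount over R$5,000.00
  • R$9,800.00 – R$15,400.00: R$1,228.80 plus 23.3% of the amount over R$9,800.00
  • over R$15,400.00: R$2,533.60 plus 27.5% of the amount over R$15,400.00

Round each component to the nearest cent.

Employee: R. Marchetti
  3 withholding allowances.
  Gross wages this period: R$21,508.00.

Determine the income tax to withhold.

Income Tax: taxable = R$21,508.00 − 3×R$226.00 = R$20,830.00
  R$2,533.60 + 27.5% × (R$20,830.00 − R$15,400.00) = R$2,533.60 + 27.5% × R$5,430.00 = R$4,026.85

R$4,026.85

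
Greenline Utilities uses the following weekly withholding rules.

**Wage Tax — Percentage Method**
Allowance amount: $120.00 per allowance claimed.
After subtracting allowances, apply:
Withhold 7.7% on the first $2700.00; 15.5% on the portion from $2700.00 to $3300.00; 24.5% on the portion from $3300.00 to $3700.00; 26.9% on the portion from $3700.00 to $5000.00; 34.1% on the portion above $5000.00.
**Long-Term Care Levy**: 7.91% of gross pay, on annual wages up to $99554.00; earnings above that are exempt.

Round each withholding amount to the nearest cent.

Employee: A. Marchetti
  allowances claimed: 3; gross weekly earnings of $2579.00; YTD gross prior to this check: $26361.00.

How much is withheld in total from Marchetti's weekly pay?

$374.86

Wage Tax: taxable = $2579.00 − 3×$120.00 = $2219.00
  7.7% × $2219.00 = $170.86
Long-Term Care Levy: 7.91% × $2579.00 = $204.00
Total: $170.86 + $204.00 = $374.86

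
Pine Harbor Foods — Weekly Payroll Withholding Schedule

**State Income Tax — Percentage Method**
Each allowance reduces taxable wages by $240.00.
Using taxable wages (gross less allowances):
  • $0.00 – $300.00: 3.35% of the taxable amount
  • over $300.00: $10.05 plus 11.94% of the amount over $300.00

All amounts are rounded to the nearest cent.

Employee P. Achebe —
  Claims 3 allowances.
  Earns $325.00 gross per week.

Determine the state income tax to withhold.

$0.00

State Income Tax: taxable = $325.00 − 3×$240.00 = $-395.00
  Taxable ≤ 0 → $0.00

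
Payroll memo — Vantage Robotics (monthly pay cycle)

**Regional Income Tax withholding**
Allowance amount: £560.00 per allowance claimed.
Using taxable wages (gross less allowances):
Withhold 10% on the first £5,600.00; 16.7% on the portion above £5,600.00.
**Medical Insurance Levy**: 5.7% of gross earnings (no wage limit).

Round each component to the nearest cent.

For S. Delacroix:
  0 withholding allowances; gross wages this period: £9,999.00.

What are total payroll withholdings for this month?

Regional Income Tax: taxable = £9,999.00
  £560.00 + 16.7% × (£9,999.00 − £5,600.00) = £560.00 + 16.7% × £4,399.00 = £1,294.63
Medical Insurance Levy: 5.7% × £9,999.00 = £569.94
Total: £1,294.63 + £569.94 = £1,864.57

£1,864.57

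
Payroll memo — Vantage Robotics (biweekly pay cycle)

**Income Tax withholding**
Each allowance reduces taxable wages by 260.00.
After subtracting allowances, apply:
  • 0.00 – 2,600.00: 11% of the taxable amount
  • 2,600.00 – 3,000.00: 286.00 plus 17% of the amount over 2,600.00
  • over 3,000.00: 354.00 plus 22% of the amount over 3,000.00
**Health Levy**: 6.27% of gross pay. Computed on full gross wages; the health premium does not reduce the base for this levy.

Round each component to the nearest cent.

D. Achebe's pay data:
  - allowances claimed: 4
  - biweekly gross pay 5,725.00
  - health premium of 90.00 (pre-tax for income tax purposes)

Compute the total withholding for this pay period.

1,063.86

Income Tax: taxable = 5,725.00 − 90.00 − 4×260.00 = 4,595.00
  354.00 + 22% × (4,595.00 − 3,000.00) = 354.00 + 22% × 1,595.00 = 704.90
Health Levy: 6.27% × 5,725.00 = 358.96
Total: 704.90 + 358.96 = 1,063.86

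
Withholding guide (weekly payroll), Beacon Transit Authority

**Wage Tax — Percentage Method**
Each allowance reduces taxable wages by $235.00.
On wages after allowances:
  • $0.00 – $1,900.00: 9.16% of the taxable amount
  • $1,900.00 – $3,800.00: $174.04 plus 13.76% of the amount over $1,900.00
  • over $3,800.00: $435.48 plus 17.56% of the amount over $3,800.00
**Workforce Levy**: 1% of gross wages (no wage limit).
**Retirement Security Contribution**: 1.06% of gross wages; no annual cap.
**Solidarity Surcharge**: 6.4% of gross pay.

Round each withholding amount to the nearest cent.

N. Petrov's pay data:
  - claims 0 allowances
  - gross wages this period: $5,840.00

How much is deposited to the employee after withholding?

Wage Tax: taxable = $5,840.00
  $435.48 + 17.56% × ($5,840.00 − $3,800.00) = $435.48 + 17.56% × $2,040.00 = $793.70
Workforce Levy: 1% × $5,840.00 = $58.40
Retirement Security Contribution: 1.06% × $5,840.00 = $61.90
Solidarity Surcharge: 6.4% × $5,840.00 = $373.76
Total withheld: $793.70 + $58.40 + $61.90 + $373.76 = $1,287.76
Net pay: $5,840.00 − $1,287.76 = $4,552.24

$4,552.24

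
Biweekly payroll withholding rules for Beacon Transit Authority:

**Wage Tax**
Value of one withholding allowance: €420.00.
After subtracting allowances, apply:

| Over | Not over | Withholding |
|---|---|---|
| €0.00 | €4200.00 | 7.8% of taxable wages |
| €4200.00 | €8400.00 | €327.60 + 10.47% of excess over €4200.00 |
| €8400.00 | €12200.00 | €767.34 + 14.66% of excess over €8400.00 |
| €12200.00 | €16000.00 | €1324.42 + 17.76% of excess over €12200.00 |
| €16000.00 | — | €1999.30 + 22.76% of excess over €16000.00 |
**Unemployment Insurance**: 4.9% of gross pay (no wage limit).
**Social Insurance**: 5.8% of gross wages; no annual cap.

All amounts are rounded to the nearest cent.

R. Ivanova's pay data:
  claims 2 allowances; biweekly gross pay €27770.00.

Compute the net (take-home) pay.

€20311.64

Wage Tax: taxable = €27770.00 − 2×€420.00 = €26930.00
  €1999.30 + 22.76% × (€26930.00 − €16000.00) = €1999.30 + 22.76% × €10930.00 = €4486.97
Unemployment Insurance: 4.9% × €27770.00 = €1360.73
Social Insurance: 5.8% × €27770.00 = €1610.66
Total withheld: €4486.97 + €1360.73 + €1610.66 = €7458.36
Net pay: €27770.00 − €7458.36 = €20311.64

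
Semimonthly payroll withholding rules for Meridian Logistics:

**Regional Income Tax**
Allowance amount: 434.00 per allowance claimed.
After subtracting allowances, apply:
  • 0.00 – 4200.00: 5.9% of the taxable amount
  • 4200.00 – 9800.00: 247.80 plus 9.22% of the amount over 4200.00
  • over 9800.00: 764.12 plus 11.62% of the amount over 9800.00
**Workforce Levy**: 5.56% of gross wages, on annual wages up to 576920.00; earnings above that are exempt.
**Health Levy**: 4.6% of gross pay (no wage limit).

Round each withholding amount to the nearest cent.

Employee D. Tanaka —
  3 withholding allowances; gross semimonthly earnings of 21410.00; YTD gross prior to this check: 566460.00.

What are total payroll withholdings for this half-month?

3528.35

Regional Income Tax: taxable = 21410.00 − 3×434.00 = 20108.00
  764.12 + 11.62% × (20108.00 − 9800.00) = 764.12 + 11.62% × 10308.00 = 1961.91
Workforce Levy: cap 576920.00 − YTD 566460.00 = 10460.00 subject; 5.56% × 10460.00 = 581.58
Health Levy: 4.6% × 21410.00 = 984.86
Total: 1961.91 + 581.58 + 984.86 = 3528.35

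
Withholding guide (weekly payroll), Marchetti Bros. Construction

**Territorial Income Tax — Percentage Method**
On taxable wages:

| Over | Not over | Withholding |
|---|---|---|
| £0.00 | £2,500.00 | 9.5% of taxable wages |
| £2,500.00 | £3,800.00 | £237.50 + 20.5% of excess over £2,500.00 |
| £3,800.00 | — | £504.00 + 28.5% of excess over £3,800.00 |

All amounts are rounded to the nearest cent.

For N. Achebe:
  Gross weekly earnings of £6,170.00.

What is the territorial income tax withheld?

Territorial Income Tax: taxable = £6,170.00
  £504.00 + 28.5% × (£6,170.00 − £3,800.00) = £504.00 + 28.5% × £2,370.00 = £1,179.45

£1,179.45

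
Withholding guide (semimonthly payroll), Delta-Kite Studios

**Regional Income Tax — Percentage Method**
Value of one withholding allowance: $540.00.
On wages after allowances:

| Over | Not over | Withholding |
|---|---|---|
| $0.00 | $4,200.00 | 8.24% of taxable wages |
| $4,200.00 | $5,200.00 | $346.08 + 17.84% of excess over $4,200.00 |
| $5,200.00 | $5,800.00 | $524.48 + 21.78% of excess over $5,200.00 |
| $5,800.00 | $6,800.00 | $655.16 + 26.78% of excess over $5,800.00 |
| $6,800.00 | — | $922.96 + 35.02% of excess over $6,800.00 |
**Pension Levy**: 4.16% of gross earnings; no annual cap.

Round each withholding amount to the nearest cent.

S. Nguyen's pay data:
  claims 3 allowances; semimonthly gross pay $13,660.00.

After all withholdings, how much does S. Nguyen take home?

$10,333.73

Regional Income Tax: taxable = $13,660.00 − 3×$540.00 = $12,040.00
  $922.96 + 35.02% × ($12,040.00 − $6,800.00) = $922.96 + 35.02% × $5,240.00 = $2,758.01
Pension Levy: 4.16% × $13,660.00 = $568.26
Total withheld: $2,758.01 + $568.26 = $3,326.27
Net pay: $13,660.00 − $3,326.27 = $10,333.73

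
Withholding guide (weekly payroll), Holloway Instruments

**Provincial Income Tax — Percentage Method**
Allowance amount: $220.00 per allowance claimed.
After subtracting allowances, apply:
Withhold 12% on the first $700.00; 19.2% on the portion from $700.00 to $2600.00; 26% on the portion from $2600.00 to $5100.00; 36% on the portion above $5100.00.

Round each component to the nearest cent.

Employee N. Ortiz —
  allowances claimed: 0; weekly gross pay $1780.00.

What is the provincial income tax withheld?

Provincial Income Tax: taxable = $1780.00
  $84.00 + 19.2% × ($1780.00 − $700.00) = $84.00 + 19.2% × $1080.00 = $291.36

$291.36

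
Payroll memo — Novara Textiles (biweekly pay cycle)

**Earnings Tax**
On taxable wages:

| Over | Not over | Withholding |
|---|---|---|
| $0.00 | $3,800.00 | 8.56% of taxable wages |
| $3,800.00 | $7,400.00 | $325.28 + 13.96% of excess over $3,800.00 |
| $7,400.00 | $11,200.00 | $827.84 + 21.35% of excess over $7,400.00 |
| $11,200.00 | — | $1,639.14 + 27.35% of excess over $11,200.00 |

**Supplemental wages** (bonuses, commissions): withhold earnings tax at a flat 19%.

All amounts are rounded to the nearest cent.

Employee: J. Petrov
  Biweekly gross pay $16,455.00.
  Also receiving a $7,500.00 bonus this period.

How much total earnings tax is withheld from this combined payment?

$4,501.38

Earnings Tax: taxable = $16,455.00
  $1,639.14 + 27.35% × ($16,455.00 − $11,200.00) = $1,639.14 + 27.35% × $5,255.00 = $3,076.38
Supplemental (19% flat on bonus): 19% × $7,500.00 = $1,425.00
Total earnings tax: $3,076.38 + $1,425.00 = $4,501.38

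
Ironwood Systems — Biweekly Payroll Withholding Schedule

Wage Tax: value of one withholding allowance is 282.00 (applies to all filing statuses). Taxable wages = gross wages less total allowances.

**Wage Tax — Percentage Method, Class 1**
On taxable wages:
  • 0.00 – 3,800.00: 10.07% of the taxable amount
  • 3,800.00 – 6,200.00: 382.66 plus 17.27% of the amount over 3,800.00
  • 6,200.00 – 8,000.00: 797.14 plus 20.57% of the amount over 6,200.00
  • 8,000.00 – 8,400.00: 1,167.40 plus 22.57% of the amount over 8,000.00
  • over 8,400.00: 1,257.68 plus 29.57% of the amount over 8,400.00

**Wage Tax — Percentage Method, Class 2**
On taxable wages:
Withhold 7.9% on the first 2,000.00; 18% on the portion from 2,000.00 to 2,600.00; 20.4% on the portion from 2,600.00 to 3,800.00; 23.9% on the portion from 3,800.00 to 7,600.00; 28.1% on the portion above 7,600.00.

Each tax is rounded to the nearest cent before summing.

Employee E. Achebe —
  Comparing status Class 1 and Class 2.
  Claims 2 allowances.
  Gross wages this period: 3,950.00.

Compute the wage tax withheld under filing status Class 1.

Wage Tax (Class 1): taxable = 3,950.00 − 2×282.00 = 3,386.00
  10.07% × 3,386.00 = 340.97

340.97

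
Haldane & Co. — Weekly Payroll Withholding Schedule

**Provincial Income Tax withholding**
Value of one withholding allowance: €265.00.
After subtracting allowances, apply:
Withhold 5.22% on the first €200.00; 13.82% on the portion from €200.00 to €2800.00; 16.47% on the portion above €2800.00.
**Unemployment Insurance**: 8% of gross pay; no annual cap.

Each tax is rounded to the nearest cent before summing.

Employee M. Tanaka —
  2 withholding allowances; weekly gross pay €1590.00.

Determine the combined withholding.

Provincial Income Tax: taxable = €1590.00 − 2×€265.00 = €1060.00
  €10.44 + 13.82% × (€1060.00 − €200.00) = €10.44 + 13.82% × €860.00 = €129.29
Unemployment Insurance: 8% × €1590.00 = €127.20
Total: €129.29 + €127.20 = €256.49

€256.49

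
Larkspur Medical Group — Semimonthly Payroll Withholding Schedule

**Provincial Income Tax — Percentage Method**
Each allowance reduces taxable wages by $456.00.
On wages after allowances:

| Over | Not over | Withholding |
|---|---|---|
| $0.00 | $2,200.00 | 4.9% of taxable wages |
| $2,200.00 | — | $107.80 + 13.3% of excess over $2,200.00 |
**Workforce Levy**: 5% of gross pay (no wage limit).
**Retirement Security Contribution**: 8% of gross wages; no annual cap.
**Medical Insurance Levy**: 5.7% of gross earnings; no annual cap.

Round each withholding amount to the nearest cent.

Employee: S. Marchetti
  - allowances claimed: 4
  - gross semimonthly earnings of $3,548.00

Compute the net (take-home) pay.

$2,800.04

Provincial Income Tax: taxable = $3,548.00 − 4×$456.00 = $1,724.00
  4.9% × $1,724.00 = $84.48
Workforce Levy: 5% × $3,548.00 = $177.40
Retirement Security Contribution: 8% × $3,548.00 = $283.84
Medical Insurance Levy: 5.7% × $3,548.00 = $202.24
Total withheld: $84.48 + $177.40 + $283.84 + $202.24 = $747.96
Net pay: $3,548.00 − $747.96 = $2,800.04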